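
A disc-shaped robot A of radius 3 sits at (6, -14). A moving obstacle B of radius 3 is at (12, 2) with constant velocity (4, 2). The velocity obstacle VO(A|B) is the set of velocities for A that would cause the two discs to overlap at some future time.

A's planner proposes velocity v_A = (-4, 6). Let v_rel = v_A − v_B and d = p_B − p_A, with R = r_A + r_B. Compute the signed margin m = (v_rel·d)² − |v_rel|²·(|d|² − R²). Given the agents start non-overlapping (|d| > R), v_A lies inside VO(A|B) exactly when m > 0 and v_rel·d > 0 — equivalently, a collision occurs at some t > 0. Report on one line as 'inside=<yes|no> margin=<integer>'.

d = (6, 16),  |d|² = 292;  R = 3+3 = 6,  c = 292−6² = 256
v_rel = (-8, 4),  |v_rel|² = 80;  v_rel·d = (-8)·(6) + (4)·(16) = 16
80·t² − 32·t + 256 = 0  ⇒  m = 16² − 80·256 = -20224
m = -20224 < 0,  v_rel·d = 16 > 0  ⇒  outside

inside=no margin=-20224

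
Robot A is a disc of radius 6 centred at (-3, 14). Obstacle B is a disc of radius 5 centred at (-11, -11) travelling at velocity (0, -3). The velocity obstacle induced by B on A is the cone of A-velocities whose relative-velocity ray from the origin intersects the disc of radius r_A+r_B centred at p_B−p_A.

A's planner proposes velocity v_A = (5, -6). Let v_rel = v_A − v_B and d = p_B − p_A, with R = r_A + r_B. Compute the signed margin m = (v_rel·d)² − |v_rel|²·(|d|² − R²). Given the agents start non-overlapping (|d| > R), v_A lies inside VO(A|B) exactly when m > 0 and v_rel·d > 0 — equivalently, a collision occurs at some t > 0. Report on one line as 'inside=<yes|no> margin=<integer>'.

d = (-8, -25),  |d|² = 689;  R = 6+5 = 11,  c = 689−11² = 568
v_rel = (5, -3),  |v_rel|² = 34;  v_rel·d = (5)·(-8) + (-3)·(-25) = 35
34·t² − 70·t + 568 = 0  ⇒  m = 35² − 34·568 = -18087
m = -18087 < 0,  v_rel·d = 35 > 0  ⇒  outside

inside=no margin=-18087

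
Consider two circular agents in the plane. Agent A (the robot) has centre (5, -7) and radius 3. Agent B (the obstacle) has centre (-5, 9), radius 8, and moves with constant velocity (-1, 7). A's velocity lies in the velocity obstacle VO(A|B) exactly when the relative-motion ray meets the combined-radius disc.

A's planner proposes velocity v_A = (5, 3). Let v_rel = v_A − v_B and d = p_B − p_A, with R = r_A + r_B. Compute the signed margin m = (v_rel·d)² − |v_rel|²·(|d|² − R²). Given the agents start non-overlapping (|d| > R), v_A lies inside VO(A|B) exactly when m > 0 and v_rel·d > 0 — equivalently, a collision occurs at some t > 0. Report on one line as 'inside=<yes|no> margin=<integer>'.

d = (-10, 16),  |d|² = 356;  R = 3+8 = 11,  c = 356−11² = 235
v_rel = (6, -4),  |v_rel|² = 52;  v_rel·d = (6)·(-10) + (-4)·(16) = -124
52·t² + 248·t + 235 = 0  ⇒  m = (-124)² − 52·235 = 3156
m = 3156 > 0,  v_rel·d = -124 < 0  ⇒  outside

inside=no margin=3156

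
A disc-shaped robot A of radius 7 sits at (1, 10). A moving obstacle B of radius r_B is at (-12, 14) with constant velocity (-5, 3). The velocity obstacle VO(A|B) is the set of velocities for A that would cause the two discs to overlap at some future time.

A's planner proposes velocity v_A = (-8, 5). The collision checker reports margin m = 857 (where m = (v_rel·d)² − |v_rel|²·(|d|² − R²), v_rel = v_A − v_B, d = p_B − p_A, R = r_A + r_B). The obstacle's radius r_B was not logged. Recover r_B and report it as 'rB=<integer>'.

m = 857
d = (-13, 4);  v_rel = (-3, 2),  |v_rel|² = 13
v_rel×d = (-3)·(4) − (2)·(-13) = 14
since m = R²·13 − 14²:  R² = (196 + 857) / 13 = 81
R = √81 = 9  ⇒  r_B = 9 − 7 = 2

rB=2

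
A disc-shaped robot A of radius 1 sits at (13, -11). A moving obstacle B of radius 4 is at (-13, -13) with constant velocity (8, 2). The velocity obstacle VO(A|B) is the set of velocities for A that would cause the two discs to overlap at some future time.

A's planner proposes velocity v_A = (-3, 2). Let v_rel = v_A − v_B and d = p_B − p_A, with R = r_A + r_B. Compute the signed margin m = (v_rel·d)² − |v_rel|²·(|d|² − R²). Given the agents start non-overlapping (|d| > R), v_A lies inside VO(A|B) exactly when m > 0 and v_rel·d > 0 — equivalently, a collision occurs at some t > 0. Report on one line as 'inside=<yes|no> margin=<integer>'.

d = (-26, -2),  |d|² = 680;  R = 1+4 = 5,  c = 680−5² = 655
v_rel = (-11, 0),  |v_rel|² = 121;  v_rel·d = (-11)·(-26) + (0)·(-2) = 286
121·t² − 572·t + 655 = 0  ⇒  m = 286² − 121·655 = 2541
m = 2541 > 0,  v_rel·d = 286 > 0  ⇒  inside

inside=yes margin=2541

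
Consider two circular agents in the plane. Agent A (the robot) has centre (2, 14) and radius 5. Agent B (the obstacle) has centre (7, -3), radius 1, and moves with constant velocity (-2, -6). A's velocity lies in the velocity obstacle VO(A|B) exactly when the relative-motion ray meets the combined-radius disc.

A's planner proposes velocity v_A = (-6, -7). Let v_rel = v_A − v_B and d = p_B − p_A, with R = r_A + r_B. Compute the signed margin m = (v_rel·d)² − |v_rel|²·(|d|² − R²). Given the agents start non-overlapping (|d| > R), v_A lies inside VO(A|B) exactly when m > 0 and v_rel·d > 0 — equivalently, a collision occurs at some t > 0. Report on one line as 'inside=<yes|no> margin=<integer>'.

d = (5, -17),  |d|² = 314;  R = 5+1 = 6,  c = 314−6² = 278
v_rel = (-4, -1),  |v_rel|² = 17;  v_rel·d = (-4)·(5) + (-1)·(-17) = -3
17·t² + 6·t + 278 = 0  ⇒  m = (-3)² − 17·278 = -4717
m = -4717 < 0,  v_rel·d = -3 < 0  ⇒  outside

inside=no margin=-4717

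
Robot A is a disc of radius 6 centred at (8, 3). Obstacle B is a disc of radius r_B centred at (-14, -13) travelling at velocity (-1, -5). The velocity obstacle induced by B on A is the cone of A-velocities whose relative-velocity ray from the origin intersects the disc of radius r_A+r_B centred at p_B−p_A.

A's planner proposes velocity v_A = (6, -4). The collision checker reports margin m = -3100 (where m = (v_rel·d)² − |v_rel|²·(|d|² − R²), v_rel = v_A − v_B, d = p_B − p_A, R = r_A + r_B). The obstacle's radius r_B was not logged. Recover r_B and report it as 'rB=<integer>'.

m = -3100
d = (-22, -16);  v_rel = (7, 1),  |v_rel|² = 50
v_rel×d = (7)·(-16) − (1)·(-22) = -90
since m = R²·50 − (-90)²:  R² = (8100 + -3100) / 50 = 100
R = √100 = 10  ⇒  r_B = 10 − 6 = 4

rB=4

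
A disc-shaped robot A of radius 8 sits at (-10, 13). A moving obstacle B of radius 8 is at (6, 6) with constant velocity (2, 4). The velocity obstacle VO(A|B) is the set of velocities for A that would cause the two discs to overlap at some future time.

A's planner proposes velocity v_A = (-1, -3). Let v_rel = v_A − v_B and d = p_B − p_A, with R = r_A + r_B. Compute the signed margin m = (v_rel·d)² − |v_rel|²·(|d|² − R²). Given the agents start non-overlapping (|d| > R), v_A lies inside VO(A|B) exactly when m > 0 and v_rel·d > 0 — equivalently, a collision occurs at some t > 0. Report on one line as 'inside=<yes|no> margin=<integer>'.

d = (16, -7),  |d|² = 305;  R = 8+8 = 16,  c = 305−16² = 49
v_rel = (-3, -7),  |v_rel|² = 58;  v_rel·d = (-3)·(16) + (-7)·(-7) = 1
58·t² − 2·t + 49 = 0  ⇒  m = 1² − 58·49 = -2841
m = -2841 < 0,  v_rel·d = 1 > 0  ⇒  outside

inside=no margin=-2841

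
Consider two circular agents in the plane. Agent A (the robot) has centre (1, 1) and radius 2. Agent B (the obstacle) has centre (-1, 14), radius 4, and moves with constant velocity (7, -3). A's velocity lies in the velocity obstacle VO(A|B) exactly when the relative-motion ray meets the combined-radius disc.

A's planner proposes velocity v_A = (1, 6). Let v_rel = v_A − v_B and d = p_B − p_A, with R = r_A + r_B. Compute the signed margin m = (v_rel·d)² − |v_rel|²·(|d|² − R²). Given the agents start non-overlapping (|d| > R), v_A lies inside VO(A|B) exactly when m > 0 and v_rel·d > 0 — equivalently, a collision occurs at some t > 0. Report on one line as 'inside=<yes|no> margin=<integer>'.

d = (-2, 13),  |d|² = 173;  R = 2+4 = 6,  c = 173−6² = 137
v_rel = (-6, 9),  |v_rel|² = 117;  v_rel·d = (-6)·(-2) + (9)·(13) = 129
117·t² − 258·t + 137 = 0  ⇒  m = 129² − 117·137 = 612
m = 612 > 0,  v_rel·d = 129 > 0  ⇒  inside

inside=yes margin=612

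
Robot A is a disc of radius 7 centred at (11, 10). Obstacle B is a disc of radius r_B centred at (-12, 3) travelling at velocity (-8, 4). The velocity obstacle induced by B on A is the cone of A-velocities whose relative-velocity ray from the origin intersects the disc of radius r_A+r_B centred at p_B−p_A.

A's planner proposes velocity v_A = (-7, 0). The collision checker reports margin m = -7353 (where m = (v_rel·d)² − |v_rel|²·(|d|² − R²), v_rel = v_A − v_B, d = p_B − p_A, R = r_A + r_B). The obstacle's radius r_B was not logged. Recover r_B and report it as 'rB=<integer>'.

m = -7353
d = (-23, -7);  v_rel = (1, -4),  |v_rel|² = 17
v_rel×d = (1)·(-7) − (-4)·(-23) = -99
since m = R²·17 − (-99)²:  R² = (9801 + -7353) / 17 = 144
R = √144 = 12  ⇒  r_B = 12 − 7 = 5

rB=5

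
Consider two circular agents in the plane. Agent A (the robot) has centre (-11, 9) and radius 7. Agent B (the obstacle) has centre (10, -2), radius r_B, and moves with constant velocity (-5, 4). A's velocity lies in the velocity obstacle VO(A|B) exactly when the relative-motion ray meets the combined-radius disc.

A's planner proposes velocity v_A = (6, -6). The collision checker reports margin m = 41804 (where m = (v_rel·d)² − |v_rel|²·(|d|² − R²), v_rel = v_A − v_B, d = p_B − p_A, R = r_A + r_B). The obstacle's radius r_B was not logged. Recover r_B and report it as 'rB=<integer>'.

m = 41804
d = (21, -11);  v_rel = (11, -10),  |v_rel|² = 221
v_rel×d = (11)·(-11) − (-10)·(21) = 89
since m = R²·221 − 89²:  R² = (7921 + 41804) / 221 = 225
R = √225 = 15  ⇒  r_B = 15 − 7 = 8

rB=8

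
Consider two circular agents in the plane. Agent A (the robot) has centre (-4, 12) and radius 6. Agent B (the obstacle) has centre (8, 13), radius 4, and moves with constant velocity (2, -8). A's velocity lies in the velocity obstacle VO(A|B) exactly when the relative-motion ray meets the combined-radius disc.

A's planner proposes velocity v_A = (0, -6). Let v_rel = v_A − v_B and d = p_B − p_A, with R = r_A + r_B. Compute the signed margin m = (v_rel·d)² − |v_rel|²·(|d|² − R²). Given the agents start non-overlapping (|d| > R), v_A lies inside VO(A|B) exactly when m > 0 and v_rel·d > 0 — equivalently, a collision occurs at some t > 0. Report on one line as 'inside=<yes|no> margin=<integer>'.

d = (12, 1),  |d|² = 145;  R = 6+4 = 10,  c = 145−10² = 45
v_rel = (-2, 2),  |v_rel|² = 8;  v_rel·d = (-2)·(12) + (2)·(1) = -22
8·t² + 44·t + 45 = 0  ⇒  m = (-22)² − 8·45 = 124
m = 124 > 0,  v_rel·d = -22 < 0  ⇒  outside

inside=no margin=124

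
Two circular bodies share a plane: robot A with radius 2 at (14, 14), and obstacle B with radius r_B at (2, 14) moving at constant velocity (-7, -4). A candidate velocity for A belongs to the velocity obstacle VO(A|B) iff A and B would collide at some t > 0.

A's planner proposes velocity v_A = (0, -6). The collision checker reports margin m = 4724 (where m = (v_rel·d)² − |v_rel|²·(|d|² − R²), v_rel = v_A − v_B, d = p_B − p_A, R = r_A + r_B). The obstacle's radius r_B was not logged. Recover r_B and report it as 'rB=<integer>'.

m = 4724
d = (-12, 0);  v_rel = (7, -2),  |v_rel|² = 53
v_rel×d = (7)·(0) − (-2)·(-12) = -24
since m = R²·53 − (-24)²:  R² = (576 + 4724) / 53 = 100
R = √100 = 10  ⇒  r_B = 10 − 2 = 8

rB=8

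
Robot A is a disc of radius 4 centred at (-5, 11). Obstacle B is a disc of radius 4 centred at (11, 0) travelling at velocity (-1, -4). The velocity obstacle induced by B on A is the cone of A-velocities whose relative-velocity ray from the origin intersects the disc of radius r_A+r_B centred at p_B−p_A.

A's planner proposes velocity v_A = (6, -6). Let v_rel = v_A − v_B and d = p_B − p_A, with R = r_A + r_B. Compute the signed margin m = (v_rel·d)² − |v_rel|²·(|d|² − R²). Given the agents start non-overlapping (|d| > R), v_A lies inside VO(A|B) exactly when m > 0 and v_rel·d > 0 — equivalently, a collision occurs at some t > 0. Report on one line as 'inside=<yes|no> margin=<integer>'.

d = (16, -11),  |d|² = 377;  R = 4+4 = 8,  c = 377−8² = 313
v_rel = (7, -2),  |v_rel|² = 53;  v_rel·d = (7)·(16) + (-2)·(-11) = 134
53·t² − 268·t + 313 = 0  ⇒  m = 134² − 53·313 = 1367
m = 1367 > 0,  v_rel·d = 134 > 0  ⇒  inside

inside=yes margin=1367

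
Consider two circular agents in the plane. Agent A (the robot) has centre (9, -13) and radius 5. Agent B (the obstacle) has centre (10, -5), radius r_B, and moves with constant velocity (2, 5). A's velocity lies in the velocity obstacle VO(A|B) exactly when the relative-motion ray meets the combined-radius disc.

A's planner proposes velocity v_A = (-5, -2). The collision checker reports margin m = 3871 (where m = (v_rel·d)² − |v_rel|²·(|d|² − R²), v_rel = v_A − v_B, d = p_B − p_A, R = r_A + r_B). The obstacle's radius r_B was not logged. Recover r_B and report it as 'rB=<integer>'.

m = 3871
d = (1, 8);  v_rel = (-7, -7),  |v_rel|² = 98
v_rel×d = (-7)·(8) − (-7)·(1) = -49
since m = R²·98 − (-49)²:  R² = (2401 + 3871) / 98 = 64
R = √64 = 8  ⇒  r_B = 8 − 5 = 3

rB=3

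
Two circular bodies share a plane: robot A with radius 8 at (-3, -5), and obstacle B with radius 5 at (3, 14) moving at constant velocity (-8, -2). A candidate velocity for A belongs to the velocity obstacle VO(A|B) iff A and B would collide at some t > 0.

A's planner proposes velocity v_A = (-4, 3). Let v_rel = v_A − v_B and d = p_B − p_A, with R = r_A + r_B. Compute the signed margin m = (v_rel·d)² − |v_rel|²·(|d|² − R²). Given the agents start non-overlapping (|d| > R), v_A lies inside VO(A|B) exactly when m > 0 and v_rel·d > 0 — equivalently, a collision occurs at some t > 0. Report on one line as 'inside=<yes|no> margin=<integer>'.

d = (6, 19),  |d|² = 397;  R = 8+5 = 13,  c = 397−13² = 228
v_rel = (4, 5),  |v_rel|² = 41;  v_rel·d = (4)·(6) + (5)·(19) = 119
41·t² − 238·t + 228 = 0  ⇒  m = 119² − 41·228 = 4813
m = 4813 > 0,  v_rel·d = 119 > 0  ⇒  inside

inside=yes margin=4813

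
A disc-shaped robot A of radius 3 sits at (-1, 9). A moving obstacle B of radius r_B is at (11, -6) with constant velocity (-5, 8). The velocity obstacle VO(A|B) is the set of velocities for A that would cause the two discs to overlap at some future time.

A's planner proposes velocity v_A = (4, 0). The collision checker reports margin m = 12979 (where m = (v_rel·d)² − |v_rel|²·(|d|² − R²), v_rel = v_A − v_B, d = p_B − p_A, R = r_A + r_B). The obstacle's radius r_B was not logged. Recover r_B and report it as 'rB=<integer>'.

m = 12979
d = (12, -15);  v_rel = (9, -8),  |v_rel|² = 145
v_rel×d = (9)·(-15) − (-8)·(12) = -39
since m = R²·145 − (-39)²:  R² = (1521 + 12979) / 145 = 100
R = √100 = 10  ⇒  r_B = 10 − 3 = 7

rB=7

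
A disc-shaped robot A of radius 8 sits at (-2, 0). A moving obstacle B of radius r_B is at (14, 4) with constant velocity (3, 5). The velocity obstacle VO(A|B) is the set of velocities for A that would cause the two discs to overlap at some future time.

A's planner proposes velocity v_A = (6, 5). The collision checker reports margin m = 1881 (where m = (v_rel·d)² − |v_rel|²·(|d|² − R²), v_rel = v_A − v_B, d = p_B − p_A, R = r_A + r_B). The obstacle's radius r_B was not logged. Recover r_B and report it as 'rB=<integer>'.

m = 1881
d = (16, 4);  v_rel = (3, 0),  |v_rel|² = 9
v_rel×d = (3)·(4) − (0)·(16) = 12
since m = R²·9 − 12²:  R² = (144 + 1881) / 9 = 225
R = √225 = 15  ⇒  r_B = 15 − 8 = 7

rB=7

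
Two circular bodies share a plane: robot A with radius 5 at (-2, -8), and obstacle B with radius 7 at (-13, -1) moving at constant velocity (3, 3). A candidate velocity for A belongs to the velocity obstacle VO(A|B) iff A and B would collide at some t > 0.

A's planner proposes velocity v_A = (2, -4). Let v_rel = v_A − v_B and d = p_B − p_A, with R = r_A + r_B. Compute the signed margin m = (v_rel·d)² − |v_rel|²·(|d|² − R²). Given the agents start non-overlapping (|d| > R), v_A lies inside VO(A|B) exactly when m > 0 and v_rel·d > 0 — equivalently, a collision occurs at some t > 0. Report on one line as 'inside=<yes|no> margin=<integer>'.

d = (-11, 7),  |d|² = 170;  R = 5+7 = 12,  c = 170−12² = 26
v_rel = (-1, -7),  |v_rel|² = 50;  v_rel·d = (-1)·(-11) + (-7)·(7) = -38
50·t² + 76·t + 26 = 0  ⇒  m = (-38)² − 50·26 = 144
m = 144 > 0,  v_rel·d = -38 < 0  ⇒  outside

inside=no margin=144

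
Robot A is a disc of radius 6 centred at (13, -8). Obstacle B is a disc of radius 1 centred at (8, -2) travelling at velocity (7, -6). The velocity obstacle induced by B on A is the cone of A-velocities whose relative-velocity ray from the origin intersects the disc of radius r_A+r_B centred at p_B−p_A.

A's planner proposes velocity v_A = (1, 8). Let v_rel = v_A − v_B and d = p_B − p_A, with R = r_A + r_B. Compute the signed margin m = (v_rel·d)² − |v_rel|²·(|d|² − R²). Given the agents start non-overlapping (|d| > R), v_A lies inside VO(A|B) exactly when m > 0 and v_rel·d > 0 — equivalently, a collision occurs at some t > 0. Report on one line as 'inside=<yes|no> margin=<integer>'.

d = (-5, 6),  |d|² = 61;  R = 6+1 = 7,  c = 61−7² = 12
v_rel = (-6, 14),  |v_rel|² = 232;  v_rel·d = (-6)·(-5) + (14)·(6) = 114
232·t² − 228·t + 12 = 0  ⇒  m = 114² − 232·12 = 10212
m = 10212 > 0,  v_rel·d = 114 > 0  ⇒  inside

inside=yes margin=10212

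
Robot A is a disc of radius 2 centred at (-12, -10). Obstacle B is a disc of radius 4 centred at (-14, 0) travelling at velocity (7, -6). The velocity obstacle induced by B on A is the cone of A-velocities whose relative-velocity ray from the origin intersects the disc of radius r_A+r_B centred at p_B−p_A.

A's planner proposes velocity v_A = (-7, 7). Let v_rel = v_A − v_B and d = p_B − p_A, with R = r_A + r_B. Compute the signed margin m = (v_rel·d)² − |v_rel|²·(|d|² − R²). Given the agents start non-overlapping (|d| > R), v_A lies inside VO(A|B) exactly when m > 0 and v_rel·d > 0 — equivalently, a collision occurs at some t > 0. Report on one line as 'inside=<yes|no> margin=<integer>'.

d = (-2, 10),  |d|² = 104;  R = 2+4 = 6,  c = 104−6² = 68
v_rel = (-14, 13),  |v_rel|² = 365;  v_rel·d = (-14)·(-2) + (13)·(10) = 158
365·t² − 316·t + 68 = 0  ⇒  m = 158² − 365·68 = 144
m = 144 > 0,  v_rel·d = 158 > 0  ⇒  inside

inside=yes margin=144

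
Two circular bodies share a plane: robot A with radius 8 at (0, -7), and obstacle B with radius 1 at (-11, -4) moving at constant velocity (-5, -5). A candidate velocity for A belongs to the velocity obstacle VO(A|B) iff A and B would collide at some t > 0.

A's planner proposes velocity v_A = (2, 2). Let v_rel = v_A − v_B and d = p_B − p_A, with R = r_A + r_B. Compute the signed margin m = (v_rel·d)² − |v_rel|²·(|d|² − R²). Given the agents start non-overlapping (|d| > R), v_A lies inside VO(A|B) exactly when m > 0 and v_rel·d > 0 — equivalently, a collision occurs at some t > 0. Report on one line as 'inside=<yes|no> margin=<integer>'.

d = (-11, 3),  |d|² = 130;  R = 8+1 = 9,  c = 130−9² = 49
v_rel = (7, 7),  |v_rel|² = 98;  v_rel·d = (7)·(-11) + (7)·(3) = -56
98·t² + 112·t + 49 = 0  ⇒  m = (-56)² − 98·49 = -1666
m = -1666 < 0,  v_rel·d = -56 < 0  ⇒  outside

inside=no margin=-1666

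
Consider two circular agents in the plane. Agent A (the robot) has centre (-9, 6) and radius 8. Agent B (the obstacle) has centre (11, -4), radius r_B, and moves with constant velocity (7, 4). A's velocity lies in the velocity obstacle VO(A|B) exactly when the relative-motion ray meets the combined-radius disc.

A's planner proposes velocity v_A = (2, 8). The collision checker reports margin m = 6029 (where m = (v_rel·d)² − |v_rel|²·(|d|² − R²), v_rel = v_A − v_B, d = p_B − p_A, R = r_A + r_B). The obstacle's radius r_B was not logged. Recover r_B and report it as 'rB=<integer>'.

m = 6029
d = (20, -10);  v_rel = (-5, 4),  |v_rel|² = 41
v_rel×d = (-5)·(-10) − (4)·(20) = -30
since m = R²·41 − (-30)²:  R² = (900 + 6029) / 41 = 169
R = √169 = 13  ⇒  r_B = 13 − 8 = 5

rB=5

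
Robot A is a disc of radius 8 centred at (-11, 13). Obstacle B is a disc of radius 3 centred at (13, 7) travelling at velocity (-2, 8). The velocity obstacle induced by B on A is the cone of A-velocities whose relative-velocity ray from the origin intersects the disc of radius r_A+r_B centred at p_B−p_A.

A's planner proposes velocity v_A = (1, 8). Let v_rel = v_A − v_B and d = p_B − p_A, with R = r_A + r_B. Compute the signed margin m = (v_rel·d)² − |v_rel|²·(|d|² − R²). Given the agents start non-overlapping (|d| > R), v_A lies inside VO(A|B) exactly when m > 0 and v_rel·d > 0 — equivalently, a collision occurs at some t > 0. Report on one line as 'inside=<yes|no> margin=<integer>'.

d = (24, -6),  |d|² = 612;  R = 8+3 = 11,  c = 612−11² = 491
v_rel = (3, 0),  |v_rel|² = 9;  v_rel·d = (3)·(24) + (0)·(-6) = 72
9·t² − 144·t + 491 = 0  ⇒  m = 72² − 9·491 = 765
m = 765 > 0,  v_rel·d = 72 > 0  ⇒  inside

inside=yes margin=765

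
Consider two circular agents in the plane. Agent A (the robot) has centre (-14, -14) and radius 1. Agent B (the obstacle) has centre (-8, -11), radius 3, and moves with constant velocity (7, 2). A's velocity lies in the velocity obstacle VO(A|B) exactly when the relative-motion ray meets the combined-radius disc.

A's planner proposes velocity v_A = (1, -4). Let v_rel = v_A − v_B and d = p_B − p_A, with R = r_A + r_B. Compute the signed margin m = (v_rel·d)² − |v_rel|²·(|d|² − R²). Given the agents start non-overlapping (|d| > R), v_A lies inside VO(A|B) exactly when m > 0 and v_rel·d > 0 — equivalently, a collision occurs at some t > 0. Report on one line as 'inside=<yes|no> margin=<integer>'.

d = (6, 3),  |d|² = 45;  R = 1+3 = 4,  c = 45−4² = 29
v_rel = (-6, -6),  |v_rel|² = 72;  v_rel·d = (-6)·(6) + (-6)·(3) = -54
72·t² + 108·t + 29 = 0  ⇒  m = (-54)² − 72·29 = 828
m = 828 > 0,  v_rel·d = -54 < 0  ⇒  outside

inside=no margin=828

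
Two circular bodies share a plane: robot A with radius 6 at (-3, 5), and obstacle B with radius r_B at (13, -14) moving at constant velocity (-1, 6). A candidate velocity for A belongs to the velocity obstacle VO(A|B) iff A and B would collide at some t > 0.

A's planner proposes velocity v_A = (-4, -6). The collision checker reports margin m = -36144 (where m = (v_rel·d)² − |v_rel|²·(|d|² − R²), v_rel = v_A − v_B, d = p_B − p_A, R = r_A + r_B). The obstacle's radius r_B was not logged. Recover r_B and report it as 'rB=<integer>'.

m = -36144
d = (16, -19);  v_rel = (-3, -12),  |v_rel|² = 153
v_rel×d = (-3)·(-19) − (-12)·(16) = 249
since m = R²·153 − 249²:  R² = (62001 + -36144) / 153 = 169
R = √169 = 13  ⇒  r_B = 13 − 6 = 7

rB=7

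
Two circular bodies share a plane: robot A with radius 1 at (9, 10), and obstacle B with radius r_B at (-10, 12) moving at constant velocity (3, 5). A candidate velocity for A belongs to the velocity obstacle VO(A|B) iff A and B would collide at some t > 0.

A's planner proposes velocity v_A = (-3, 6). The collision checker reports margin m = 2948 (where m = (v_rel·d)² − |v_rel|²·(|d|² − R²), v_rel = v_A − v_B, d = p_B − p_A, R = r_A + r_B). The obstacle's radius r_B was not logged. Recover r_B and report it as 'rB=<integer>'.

m = 2948
d = (-19, 2);  v_rel = (-6, 1),  |v_rel|² = 37
v_rel×d = (-6)·(2) − (1)·(-19) = 7
since m = R²·37 − 7²:  R² = (49 + 2948) / 37 = 81
R = √81 = 9  ⇒  r_B = 9 − 1 = 8

rB=8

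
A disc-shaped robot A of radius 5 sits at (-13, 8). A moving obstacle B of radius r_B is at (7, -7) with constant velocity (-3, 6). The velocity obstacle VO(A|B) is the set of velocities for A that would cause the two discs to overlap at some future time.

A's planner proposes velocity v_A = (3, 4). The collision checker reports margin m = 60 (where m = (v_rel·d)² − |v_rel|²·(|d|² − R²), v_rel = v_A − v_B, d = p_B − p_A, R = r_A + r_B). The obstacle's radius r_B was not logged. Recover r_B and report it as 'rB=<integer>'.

m = 60
d = (20, -15);  v_rel = (6, -2),  |v_rel|² = 40
v_rel×d = (6)·(-15) − (-2)·(20) = -50
since m = R²·40 − (-50)²:  R² = (2500 + 60) / 40 = 64
R = √64 = 8  ⇒  r_B = 8 − 5 = 3

rB=3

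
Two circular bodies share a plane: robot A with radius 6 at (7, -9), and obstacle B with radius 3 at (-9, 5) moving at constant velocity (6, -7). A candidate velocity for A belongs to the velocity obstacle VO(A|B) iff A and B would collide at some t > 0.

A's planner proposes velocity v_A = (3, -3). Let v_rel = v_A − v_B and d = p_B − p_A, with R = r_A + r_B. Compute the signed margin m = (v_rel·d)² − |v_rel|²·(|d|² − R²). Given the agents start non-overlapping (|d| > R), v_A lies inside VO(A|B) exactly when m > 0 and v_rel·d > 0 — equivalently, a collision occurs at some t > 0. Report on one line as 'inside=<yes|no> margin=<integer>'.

d = (-16, 14),  |d|² = 452;  R = 6+3 = 9,  c = 452−9² = 371
v_rel = (-3, 4),  |v_rel|² = 25;  v_rel·d = (-3)·(-16) + (4)·(14) = 104
25·t² − 208·t + 371 = 0  ⇒  m = 104² − 25·371 = 1541
m = 1541 > 0,  v_rel·d = 104 > 0  ⇒  inside

inside=yes margin=1541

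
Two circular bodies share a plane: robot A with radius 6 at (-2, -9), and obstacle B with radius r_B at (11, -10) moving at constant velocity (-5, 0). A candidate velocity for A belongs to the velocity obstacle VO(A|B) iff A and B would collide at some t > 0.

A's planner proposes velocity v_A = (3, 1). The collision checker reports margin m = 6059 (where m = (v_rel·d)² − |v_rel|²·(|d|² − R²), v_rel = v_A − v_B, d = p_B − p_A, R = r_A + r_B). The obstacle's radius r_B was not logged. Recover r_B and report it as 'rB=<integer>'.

m = 6059
d = (13, -1);  v_rel = (8, 1),  |v_rel|² = 65
v_rel×d = (8)·(-1) − (1)·(13) = -21
since m = R²·65 − (-21)²:  R² = (441 + 6059) / 65 = 100
R = √100 = 10  ⇒  r_B = 10 − 6 = 4

rB=4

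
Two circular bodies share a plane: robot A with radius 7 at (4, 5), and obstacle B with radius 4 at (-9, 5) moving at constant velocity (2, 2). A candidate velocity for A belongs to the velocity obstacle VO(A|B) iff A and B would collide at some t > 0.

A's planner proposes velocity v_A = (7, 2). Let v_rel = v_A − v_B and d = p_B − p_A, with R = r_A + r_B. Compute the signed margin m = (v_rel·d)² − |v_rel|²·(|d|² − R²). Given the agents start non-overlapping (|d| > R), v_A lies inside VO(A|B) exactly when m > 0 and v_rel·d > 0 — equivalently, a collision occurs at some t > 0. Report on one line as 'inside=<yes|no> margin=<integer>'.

d = (-13, 0),  |d|² = 169;  R = 7+4 = 11,  c = 169−11² = 48
v_rel = (5, 0),  |v_rel|² = 25;  v_rel·d = (5)·(-13) + (0)·(0) = -65
25·t² + 130·t + 48 = 0  ⇒  m = (-65)² − 25·48 = 3025
m = 3025 > 0,  v_rel·d = -65 < 0  ⇒  outside

inside=no margin=3025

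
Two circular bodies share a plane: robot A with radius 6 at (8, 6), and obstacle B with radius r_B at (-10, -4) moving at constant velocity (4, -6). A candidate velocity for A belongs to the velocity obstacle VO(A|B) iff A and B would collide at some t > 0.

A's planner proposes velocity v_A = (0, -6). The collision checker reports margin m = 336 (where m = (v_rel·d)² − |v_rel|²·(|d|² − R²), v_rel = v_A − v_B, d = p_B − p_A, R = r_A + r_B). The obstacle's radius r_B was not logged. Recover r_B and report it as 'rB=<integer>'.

m = 336
d = (-18, -10);  v_rel = (-4, 0),  |v_rel|² = 16
v_rel×d = (-4)·(-10) − (0)·(-18) = 40
since m = R²·16 − 40²:  R² = (1600 + 336) / 16 = 121
R = √121 = 11  ⇒  r_B = 11 − 6 = 5

rB=5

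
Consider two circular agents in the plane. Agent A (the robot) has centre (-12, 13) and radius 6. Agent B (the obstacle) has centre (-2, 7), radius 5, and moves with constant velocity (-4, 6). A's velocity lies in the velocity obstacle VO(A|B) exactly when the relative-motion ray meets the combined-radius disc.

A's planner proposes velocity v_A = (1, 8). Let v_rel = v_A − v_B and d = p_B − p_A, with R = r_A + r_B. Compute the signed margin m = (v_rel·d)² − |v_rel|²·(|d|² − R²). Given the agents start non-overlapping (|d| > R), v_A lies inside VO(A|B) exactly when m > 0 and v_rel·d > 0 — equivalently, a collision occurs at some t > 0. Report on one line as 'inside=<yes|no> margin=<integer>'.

d = (10, -6),  |d|² = 136;  R = 6+5 = 11,  c = 136−11² = 15
v_rel = (5, 2),  |v_rel|² = 29;  v_rel·d = (5)·(10) + (2)·(-6) = 38
29·t² − 76·t + 15 = 0  ⇒  m = 38² − 29·15 = 1009
m = 1009 > 0,  v_rel·d = 38 > 0  ⇒  inside

inside=yes margin=1009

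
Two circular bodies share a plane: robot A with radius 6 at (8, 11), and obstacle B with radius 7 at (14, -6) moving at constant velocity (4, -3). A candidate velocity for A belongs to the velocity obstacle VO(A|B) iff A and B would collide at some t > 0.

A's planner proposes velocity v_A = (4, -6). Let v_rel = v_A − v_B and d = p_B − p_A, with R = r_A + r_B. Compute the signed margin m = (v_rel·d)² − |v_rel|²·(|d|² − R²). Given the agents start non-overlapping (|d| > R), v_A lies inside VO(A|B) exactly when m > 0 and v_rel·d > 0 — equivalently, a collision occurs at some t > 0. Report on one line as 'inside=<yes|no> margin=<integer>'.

d = (6, -17),  |d|² = 325;  R = 6+7 = 13,  c = 325−13² = 156
v_rel = (0, -3),  |v_rel|² = 9;  v_rel·d = (0)·(6) + (-3)·(-17) = 51
9·t² − 102·t + 156 = 0  ⇒  m = 51² − 9·156 = 1197
m = 1197 > 0,  v_rel·d = 51 > 0  ⇒  inside

inside=yes margin=1197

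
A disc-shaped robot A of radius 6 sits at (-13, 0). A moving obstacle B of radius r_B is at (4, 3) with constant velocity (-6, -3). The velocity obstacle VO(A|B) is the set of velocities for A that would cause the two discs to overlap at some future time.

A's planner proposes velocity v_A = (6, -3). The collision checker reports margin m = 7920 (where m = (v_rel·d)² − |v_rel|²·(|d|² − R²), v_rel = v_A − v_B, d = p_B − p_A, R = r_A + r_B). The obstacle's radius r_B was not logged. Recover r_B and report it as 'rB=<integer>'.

m = 7920
d = (17, 3);  v_rel = (12, 0),  |v_rel|² = 144
v_rel×d = (12)·(3) − (0)·(17) = 36
since m = R²·144 − 36²:  R² = (1296 + 7920) / 144 = 64
R = √64 = 8  ⇒  r_B = 8 − 6 = 2

rB=2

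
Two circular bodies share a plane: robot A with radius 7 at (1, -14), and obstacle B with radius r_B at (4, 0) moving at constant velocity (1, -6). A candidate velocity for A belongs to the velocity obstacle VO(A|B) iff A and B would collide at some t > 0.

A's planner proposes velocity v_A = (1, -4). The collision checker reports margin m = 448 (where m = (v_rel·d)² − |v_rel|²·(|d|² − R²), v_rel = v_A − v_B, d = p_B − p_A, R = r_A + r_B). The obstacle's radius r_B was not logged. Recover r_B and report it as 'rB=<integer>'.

m = 448
d = (3, 14);  v_rel = (0, 2),  |v_rel|² = 4
v_rel×d = (0)·(14) − (2)·(3) = -6
since m = R²·4 − (-6)²:  R² = (36 + 448) / 4 = 121
R = √121 = 11  ⇒  r_B = 11 − 7 = 4

rB=4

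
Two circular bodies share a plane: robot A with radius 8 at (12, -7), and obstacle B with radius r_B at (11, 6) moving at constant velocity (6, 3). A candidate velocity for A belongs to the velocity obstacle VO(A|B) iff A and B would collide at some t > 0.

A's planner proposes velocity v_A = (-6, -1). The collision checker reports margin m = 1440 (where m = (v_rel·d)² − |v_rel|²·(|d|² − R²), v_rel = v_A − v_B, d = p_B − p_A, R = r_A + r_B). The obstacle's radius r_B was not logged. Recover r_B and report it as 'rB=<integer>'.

m = 1440
d = (-1, 13);  v_rel = (-12, -4),  |v_rel|² = 160
v_rel×d = (-12)·(13) − (-4)·(-1) = -160
since m = R²·160 − (-160)²:  R² = (25600 + 1440) / 160 = 169
R = √169 = 13  ⇒  r_B = 13 − 8 = 5

rB=5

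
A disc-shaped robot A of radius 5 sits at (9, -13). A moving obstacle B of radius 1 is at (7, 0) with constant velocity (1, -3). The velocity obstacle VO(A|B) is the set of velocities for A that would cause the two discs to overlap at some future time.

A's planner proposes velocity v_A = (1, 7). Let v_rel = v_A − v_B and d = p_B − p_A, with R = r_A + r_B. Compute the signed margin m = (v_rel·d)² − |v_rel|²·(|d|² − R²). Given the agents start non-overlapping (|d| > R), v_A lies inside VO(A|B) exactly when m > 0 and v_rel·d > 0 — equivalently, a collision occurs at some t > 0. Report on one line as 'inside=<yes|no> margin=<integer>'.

d = (-2, 13),  |d|² = 173;  R = 5+1 = 6,  c = 173−6² = 137
v_rel = (0, 10),  |v_rel|² = 100;  v_rel·d = (0)·(-2) + (10)·(13) = 130
100·t² − 260·t + 137 = 0  ⇒  m = 130² − 100·137 = 3200
m = 3200 > 0,  v_rel·d = 130 > 0  ⇒  inside

inside=yes margin=3200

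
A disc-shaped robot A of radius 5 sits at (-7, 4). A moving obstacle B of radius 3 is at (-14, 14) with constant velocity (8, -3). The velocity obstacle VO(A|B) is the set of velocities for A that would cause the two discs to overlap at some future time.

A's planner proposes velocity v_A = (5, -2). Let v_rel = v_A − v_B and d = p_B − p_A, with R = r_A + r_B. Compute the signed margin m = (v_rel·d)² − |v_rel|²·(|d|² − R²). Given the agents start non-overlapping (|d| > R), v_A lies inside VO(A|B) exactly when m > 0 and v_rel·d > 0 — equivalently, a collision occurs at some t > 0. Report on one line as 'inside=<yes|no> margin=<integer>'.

d = (-7, 10),  |d|² = 149;  R = 5+3 = 8,  c = 149−8² = 85
v_rel = (-3, 1),  |v_rel|² = 10;  v_rel·d = (-3)·(-7) + (1)·(10) = 31
10·t² − 62·t + 85 = 0  ⇒  m = 31² − 10·85 = 111
m = 111 > 0,  v_rel·d = 31 > 0  ⇒  inside

inside=yes margin=111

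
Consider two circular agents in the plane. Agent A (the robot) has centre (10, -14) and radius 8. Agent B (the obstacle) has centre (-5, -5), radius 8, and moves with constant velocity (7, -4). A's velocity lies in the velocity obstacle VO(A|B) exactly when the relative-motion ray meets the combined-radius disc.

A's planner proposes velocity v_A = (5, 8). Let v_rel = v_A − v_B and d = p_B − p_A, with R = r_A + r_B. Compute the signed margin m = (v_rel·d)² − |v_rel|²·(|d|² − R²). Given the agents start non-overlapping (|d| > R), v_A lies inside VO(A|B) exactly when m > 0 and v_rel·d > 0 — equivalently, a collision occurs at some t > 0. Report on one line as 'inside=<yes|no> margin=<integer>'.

d = (-15, 9),  |d|² = 306;  R = 8+8 = 16,  c = 306−16² = 50
v_rel = (-2, 12),  |v_rel|² = 148;  v_rel·d = (-2)·(-15) + (12)·(9) = 138
148·t² − 276·t + 50 = 0  ⇒  m = 138² − 148·50 = 11644
m = 11644 > 0,  v_rel·d = 138 > 0  ⇒  inside

inside=yes margin=11644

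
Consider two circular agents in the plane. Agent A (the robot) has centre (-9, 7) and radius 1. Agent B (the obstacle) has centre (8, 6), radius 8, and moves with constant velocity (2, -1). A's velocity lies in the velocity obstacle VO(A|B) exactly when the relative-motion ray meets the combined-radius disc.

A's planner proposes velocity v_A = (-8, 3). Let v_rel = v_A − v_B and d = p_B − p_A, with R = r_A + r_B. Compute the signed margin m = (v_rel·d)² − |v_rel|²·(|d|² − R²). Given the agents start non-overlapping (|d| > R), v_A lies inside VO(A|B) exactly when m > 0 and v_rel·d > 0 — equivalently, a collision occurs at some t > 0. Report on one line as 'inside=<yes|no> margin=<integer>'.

d = (17, -1),  |d|² = 290;  R = 1+8 = 9,  c = 290−9² = 209
v_rel = (-10, 4),  |v_rel|² = 116;  v_rel·d = (-10)·(17) + (4)·(-1) = -174
116·t² + 348·t + 209 = 0  ⇒  m = (-174)² − 116·209 = 6032
m = 6032 > 0,  v_rel·d = -174 < 0  ⇒  outside

inside=no margin=6032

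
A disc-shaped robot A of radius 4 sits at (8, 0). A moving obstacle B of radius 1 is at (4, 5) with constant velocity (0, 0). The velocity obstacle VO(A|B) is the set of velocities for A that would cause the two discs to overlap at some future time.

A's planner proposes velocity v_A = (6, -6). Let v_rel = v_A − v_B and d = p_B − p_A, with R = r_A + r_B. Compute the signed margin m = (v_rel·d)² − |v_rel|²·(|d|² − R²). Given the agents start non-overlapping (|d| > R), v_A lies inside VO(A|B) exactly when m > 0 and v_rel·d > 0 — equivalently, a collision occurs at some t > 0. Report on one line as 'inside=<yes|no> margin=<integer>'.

d = (-4, 5),  |d|² = 41;  R = 4+1 = 5,  c = 41−5² = 16
v_rel = (6, -6),  |v_rel|² = 72;  v_rel·d = (6)·(-4) + (-6)·(5) = -54
72·t² + 108·t + 16 = 0  ⇒  m = (-54)² − 72·16 = 1764
m = 1764 > 0,  v_rel·d = -54 < 0  ⇒  outside

inside=no margin=1764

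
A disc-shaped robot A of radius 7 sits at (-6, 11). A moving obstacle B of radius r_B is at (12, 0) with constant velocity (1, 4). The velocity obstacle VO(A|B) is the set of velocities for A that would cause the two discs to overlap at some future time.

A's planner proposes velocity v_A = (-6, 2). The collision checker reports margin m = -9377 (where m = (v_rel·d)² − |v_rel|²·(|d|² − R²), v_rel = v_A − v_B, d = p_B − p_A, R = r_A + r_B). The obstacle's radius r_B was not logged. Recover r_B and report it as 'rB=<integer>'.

m = -9377
d = (18, -11);  v_rel = (-7, -2),  |v_rel|² = 53
v_rel×d = (-7)·(-11) − (-2)·(18) = 113
since m = R²·53 − 113²:  R² = (12769 + -9377) / 53 = 64
R = √64 = 8  ⇒  r_B = 8 − 7 = 1

rB=1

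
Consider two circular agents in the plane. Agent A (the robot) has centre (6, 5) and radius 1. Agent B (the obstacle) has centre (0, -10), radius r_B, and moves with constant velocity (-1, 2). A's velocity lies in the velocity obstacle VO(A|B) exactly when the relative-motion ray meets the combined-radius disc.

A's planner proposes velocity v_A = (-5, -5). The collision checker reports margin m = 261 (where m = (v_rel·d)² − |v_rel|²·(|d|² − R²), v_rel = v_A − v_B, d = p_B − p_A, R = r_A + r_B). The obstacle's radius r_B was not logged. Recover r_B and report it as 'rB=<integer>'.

m = 261
d = (-6, -15);  v_rel = (-4, -7),  |v_rel|² = 65
v_rel×d = (-4)·(-15) − (-7)·(-6) = 18
since m = R²·65 − 18²:  R² = (324 + 261) / 65 = 9
R = √9 = 3  ⇒  r_B = 3 − 1 = 2

rB=2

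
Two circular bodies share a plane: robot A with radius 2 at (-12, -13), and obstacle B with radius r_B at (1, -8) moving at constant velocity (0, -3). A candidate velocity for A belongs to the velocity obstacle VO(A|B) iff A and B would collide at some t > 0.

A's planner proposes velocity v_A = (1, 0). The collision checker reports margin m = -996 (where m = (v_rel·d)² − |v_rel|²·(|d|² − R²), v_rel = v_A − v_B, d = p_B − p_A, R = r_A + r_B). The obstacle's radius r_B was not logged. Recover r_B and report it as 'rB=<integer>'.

m = -996
d = (13, 5);  v_rel = (1, 3),  |v_rel|² = 10
v_rel×d = (1)·(5) − (3)·(13) = -34
since m = R²·10 − (-34)²:  R² = (1156 + -996) / 10 = 16
R = √16 = 4  ⇒  r_B = 4 − 2 = 2

rB=2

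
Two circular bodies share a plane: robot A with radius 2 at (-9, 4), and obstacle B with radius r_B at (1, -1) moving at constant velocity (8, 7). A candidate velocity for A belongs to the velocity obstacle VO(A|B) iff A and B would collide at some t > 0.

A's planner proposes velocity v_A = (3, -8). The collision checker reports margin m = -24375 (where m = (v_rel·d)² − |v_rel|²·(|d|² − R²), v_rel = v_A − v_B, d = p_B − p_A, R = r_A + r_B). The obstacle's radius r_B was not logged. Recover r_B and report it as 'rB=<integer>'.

m = -24375
d = (10, -5);  v_rel = (-5, -15),  |v_rel|² = 250
v_rel×d = (-5)·(-5) − (-15)·(10) = 175
since m = R²·250 − 175²:  R² = (30625 + -24375) / 250 = 25
R = √25 = 5  ⇒  r_B = 5 − 2 = 3

rB=3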